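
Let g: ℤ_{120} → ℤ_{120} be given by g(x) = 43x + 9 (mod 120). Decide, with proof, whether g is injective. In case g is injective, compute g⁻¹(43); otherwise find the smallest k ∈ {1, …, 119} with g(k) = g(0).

118

If g(x_1) = g(x_2), then 43x_1 ≡ 43x_2 (mod 120). Because gcd(43, 120) = 1, we may cancel 43 to get x_1 ≡ x_2 (mod 120).
So g is injective.
We now compute 43⁻¹ mod 120 explicitly. Euclid's algorithm: 120 = 2·43 + 34, 43 = 1·34 + 9, 34 = 3·9 + 7, 9 = 1·7 + 2, 7 = 3·2 + 1; back-substituting gives 1 = 67·43 − 24·120, so 43⁻¹ ≡ 67 (mod 120).
Since g is injective, we compute g⁻¹(43): solve 43x + 9 ≡ 43 (mod 120), i.e. 43x ≡ 34 (mod 120).
Multiplying by 43⁻¹ = 67 gives x ≡ 67·34 = 2278 = 18·120 + 118 ≡ 118 (mod 120).
Check: g(118) = 43·118 + 9 = 5083 = 42·120 + 43 ≡ 43 (mod 120).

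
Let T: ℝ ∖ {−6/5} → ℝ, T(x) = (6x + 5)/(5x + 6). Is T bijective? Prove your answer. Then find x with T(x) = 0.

-5/6

If T(x) = 6/5, cross-multiplying gives 5(6x + 5) = 6(5x + 6), which simplifies to 25 = 36 — false.  So 6/5 has no preimage and T is not surjective.
Hence T is not bijective.
Solving T(x) = 0: cross-multiplying gives 6x + 5 = 0(5x + 6), which rearranges to 6x = −5, so x = −5/6.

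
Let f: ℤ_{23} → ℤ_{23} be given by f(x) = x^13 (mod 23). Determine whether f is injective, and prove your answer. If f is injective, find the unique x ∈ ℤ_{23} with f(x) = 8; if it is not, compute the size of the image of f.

13

Since 23 is prime, the nonzero elements of ℤ_{23} form a cyclic group of order 22.
As gcd(13, 22) = 1, raising to the 13th power is a bijection on this group: if s^13 ≡ t^13 then (st^{−1})^13 = 1, and the only element of order dividing gcd(13, 22) = 1 is 1, so s = t.
With f(0) = 0 this makes f injective on all of ℤ_{23}, hence bijective (finite equal-size domain and codomain). In particular f is injective.
Since f is injective, we find the preimage of 8. The inverse of x ↦ x^13 on (ℤ_{23})^× is x ↦ x^17, because 13·17 = 221 = 10·22 + 1 ≡ 1 (mod 22) and x^{22} = 1 for x ≠ 0 (Fermat). So f⁻¹(8) = 8^17 mod 23.
Repeated squaring mod 23: 8^1 ≡ 8, 8^2 ≡ 8² = 64 ≡ 18, 8^4 ≡ 18² = 324 ≡ 2, 8^8 ≡ 2² = 4, 8^16 ≡ 4² = 16. Since 17 = 16 + 1, 8^17 ≡ 16·8: 16·8 = 128 ≡ 13. So 8^17 ≡ 13 (mod 23).
Hence f⁻¹(8) = 13.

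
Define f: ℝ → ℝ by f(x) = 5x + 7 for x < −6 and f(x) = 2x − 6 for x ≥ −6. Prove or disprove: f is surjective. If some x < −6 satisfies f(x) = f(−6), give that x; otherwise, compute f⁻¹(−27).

Both pieces are strictly increasing (slopes 5 and 2), so each is injective on its own interval.
The left piece maps (−∞, −6) onto (−∞, −23); the right piece maps [−6, ∞) onto [−18, ∞).
The union (−∞, −23) ∪ [−18, ∞) omits the interval between −23 and −18; in particular −23 has no preimage. So f is not surjective.
Because the two images are disjoint, no x < −6 has f(x) = f(−6), so we compute f⁻¹(−27): −27 lies in (−∞, −23), so solve 5x + 7 = −27: x = (−27 − 7)/5 = −34/5.

-34/5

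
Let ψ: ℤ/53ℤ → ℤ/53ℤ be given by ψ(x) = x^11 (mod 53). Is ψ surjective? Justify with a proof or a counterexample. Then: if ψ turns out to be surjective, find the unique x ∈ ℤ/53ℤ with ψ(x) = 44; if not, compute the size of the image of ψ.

Since 53 is prime, the nonzero elements of ℤ/53ℤ form a cyclic group of order 52.
As gcd(11, 52) = 1, raising to the 11th power is a bijection on this group: if u^11 ≡ v^11 then (uv^{−1})^11 = 1, and the only element of order dividing gcd(11, 52) = 1 is 1, so u = v.
With ψ(0) = 0 this makes ψ injective on all of ℤ/53ℤ, hence bijective (finite equal-size domain and codomain). In particular ψ is surjective.
Since ψ is surjective, we find the preimage of 44. The inverse of x ↦ x^11 on (ℤ/53ℤ)^× is x ↦ x^19, because 11·19 = 209 = 4·52 + 1 ≡ 1 (mod 52) and x^{52} = 1 for x ≠ 0 (Fermat). So ψ⁻¹(44) = 44^19 mod 53.
Repeated squaring mod 53: 44^1 ≡ 44, 44^2 ≡ 44² = 1936 ≡ 28, 44^4 ≡ 28² = 784 ≡ 42, 44^8 ≡ 42² = 1764 ≡ 15, 44^16 ≡ 15² = 225 ≡ 13. Since 19 = 16 + 2 + 1, 44^19 ≡ 13·28·44: 13·28 = 364 ≡ 46, then 46·44 = 2024 ≡ 10. So 44^19 ≡ 10 (mod 53).
Hence ψ⁻¹(44) = 10.

10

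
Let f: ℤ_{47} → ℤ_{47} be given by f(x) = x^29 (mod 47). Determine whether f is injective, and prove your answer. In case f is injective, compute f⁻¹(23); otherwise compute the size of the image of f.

44

Since 47 is prime, the nonzero elements of ℤ_{47} form a cyclic group of order 46.
As gcd(29, 46) = 1, raising to the 29th power is a bijection on this group: if s^29 ≡ t^29 then (st^{−1})^29 = 1, and the only element of order dividing gcd(29, 46) = 1 is 1, so s = t.
With f(0) = 0 this makes f injective on all of ℤ_{47}, hence bijective (finite equal-size domain and codomain). In particular f is injective.
Since f is injective, we find the preimage of 23. The inverse of x ↦ x^29 on (ℤ_{47})^× is x ↦ x^27, because 29·27 = 783 = 17·46 + 1 ≡ 1 (mod 46) and x^{46} = 1 for x ≠ 0 (Fermat). So f⁻¹(23) = 23^27 mod 47.
Repeated squaring mod 47: 23^1 ≡ 23, 23^2 ≡ 23² = 529 ≡ 12, 23^4 ≡ 12² = 144 ≡ 3, 23^8 ≡ 3² = 9, 23^16 ≡ 9² = 81 ≡ 34. Since 27 = 16 + 8 + 2 + 1, 23^27 ≡ 34·9·12·23: 34·9 = 306 ≡ 24, then 24·12 = 288 ≡ 6, then 6·23 = 138 ≡ 44. So 23^27 ≡ 44 (mod 47).
Hence f⁻¹(23) = 44.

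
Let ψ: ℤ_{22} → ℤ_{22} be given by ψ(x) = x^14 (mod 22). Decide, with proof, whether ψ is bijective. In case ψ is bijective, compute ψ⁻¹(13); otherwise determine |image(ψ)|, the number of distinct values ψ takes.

12

ψ(10): Repeated squaring mod 22: 10^1 ≡ 10, 10^2 ≡ 10² = 100 ≡ 12, 10^4 ≡ 12² = 144 ≡ 12, 10^8 ≡ 12² = 144 ≡ 12. Since 14 = 8 + 4 + 2, 10^14 ≡ 12·12·12: 12·12 = 144 ≡ 12, then 12·12 = 144 ≡ 12. So 10^14 ≡ 12 (mod 22).
ψ(12): Repeated squaring mod 22: 12^1 ≡ 12, 12^2 ≡ 12² = 144 ≡ 12, 12^4 ≡ 12² = 144 ≡ 12, 12^8 ≡ 12² = 144 ≡ 12. Since 14 = 8 + 4 + 2, 12^14 ≡ 12·12·12: 12·12 = 144 ≡ 12, then 12·12 = 144 ≡ 12. So 12^14 ≡ 12 (mod 22).
So ψ(10) = ψ(12) = 12 while 10 ≠ 12, therefore ψ is not injective, hence not bijective.
Since ψ is not bijective, we determine |image(ψ)|. Computing x^14 mod 22 for each x (by repeated squaring, reducing mod 22 at every step), the values ψ(0), ψ(1), …, ψ(21) are: 0, 1, 16, 15, 14, 9, 20, 3, 4, 5, 12, 11, 12, 5, 4, 3, 20, 9, 14, 15, 16, 1.
The distinct values are {0, 1, 3, 4, 5, 9, 11, 12, 14, 15, 16, 20}; there are 12 of them.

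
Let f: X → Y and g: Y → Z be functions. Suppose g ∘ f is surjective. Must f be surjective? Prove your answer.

No. Take X = {1}, Y = {1, 2}, Z = {1}, f(a) = 1 for every a ∈ X, and g(b) = 1 for every b ∈ Y.
Then g ∘ f is surjective onto {1}, but 2 ∈ Y has no preimage under f, so f is not surjective.

not surjective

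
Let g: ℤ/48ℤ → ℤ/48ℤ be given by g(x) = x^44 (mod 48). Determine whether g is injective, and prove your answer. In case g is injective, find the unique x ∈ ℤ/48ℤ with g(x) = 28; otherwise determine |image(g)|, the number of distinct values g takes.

g(2): Repeated squaring mod 48: 2^1 ≡ 2, 2^2 ≡ 2² = 4, 2^4 ≡ 4² = 16, 2^8 ≡ 16² = 256 ≡ 16, 2^16 ≡ 16² = 256 ≡ 16, 2^32 ≡ 16² = 256 ≡ 16. Since 44 = 32 + 8 + 4, 2^44 ≡ 16·16·16: 16·16 = 256 ≡ 16, then 16·16 = 256 ≡ 16. So 2^44 ≡ 16 (mod 48).
g(4): Repeated squaring mod 48: 4^1 ≡ 4, 4^2 ≡ 4² = 16, 4^4 ≡ 16² = 256 ≡ 16, 4^8 ≡ 16² = 256 ≡ 16, 4^16 ≡ 16² = 256 ≡ 16, 4^32 ≡ 16² = 256 ≡ 16. Since 44 = 32 + 8 + 4, 4^44 ≡ 16·16·16: 16·16 = 256 ≡ 16, then 16·16 = 256 ≡ 16. So 4^44 ≡ 16 (mod 48).
So g(2) = g(4) = 16 while 2 ≠ 4, so g is not injective.
Since g is not injective, we determine |image(g)|. Computing x^44 mod 48 for each x (by repeated squaring, reducing mod 48 at every step), the values g(0), g(1), …, g(47) are: 0, 1, 16, 33, 16, 1, 0, 1, 16, 33, 16, 1, 0, 1, 16, 33, 16, 1, 0, 1, 16, 33, 16, 1, 0, 1, 16, 33, 16, 1, 0, 1, 16, 33, 16, 1, 0, 1, 16, 33, 16, 1, 0, 1, 16, 33, 16, 1.
The distinct values are {0, 1, 16, 33}; there are 4 of them.

4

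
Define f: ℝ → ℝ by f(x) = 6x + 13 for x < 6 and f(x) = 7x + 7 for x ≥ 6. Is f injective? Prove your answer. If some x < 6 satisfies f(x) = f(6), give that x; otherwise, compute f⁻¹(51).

Both pieces are strictly increasing (slopes 6 and 7), so each is injective on its own interval.
The left piece maps (−∞, 6) onto (−∞, 49); the right piece maps [6, ∞) onto [49, ∞).
These images are disjoint, so no value is attained by both pieces. Hence f is injective.
Because the two images are disjoint, no x < 6 has f(x) = f(6), so we compute f⁻¹(51): 51 lies in [49, ∞), so solve 7x + 7 = 51: x = (51 − 7)/7 = 44/7.

44/7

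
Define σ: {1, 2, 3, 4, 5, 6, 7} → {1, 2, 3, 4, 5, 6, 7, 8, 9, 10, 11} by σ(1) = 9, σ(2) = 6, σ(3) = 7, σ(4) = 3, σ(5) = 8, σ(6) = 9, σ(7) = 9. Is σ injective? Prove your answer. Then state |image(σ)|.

5

σ(1) = 9 = σ(6) with 1 ≠ 6, so σ is not injective.
The image of σ is {3, 6, 7, 8, 9}, which has 5 elements.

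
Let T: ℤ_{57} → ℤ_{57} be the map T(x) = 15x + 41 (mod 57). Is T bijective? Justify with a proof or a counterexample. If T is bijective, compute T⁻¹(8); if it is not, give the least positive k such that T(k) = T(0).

We have gcd(15, 57) = 3 > 1. Taking s = 0 and t = 19: T(0) = 41 and T(19) = 15·19 + 41 = 326 ≡ 41 (mod 57).
So T(0) = T(19) while 0 ≠ 19, thus T is not injective, hence not bijective.
Since T is not bijective, we find the least positive k with T(k) = T(0): this means 15k ≡ 0 (mod 57), i.e. 57 ∣ 15k. Since gcd(15, 57) = 3, dividing through by 3 this holds exactly when 19 ∣ 5k, and as gcd(5, 19) = 1, exactly when 19 ∣ k.
The smallest positive such k is 19.

19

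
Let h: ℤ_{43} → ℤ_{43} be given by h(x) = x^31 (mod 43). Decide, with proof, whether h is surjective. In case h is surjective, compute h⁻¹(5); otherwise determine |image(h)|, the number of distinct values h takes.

Since 43 is prime, the nonzero elements of ℤ_{43} form a cyclic group of order 42.
As gcd(31, 42) = 1, raising to the 31st power is a bijection on this group: if a^31 ≡ b^31 then (ab^{−1})^31 = 1, and the only element of order dividing gcd(31, 42) = 1 is 1, so a = b.
With h(0) = 0 this makes h injective on all of ℤ_{43}, hence bijective (finite equal-size domain and codomain). In particular h is surjective.
Since h is surjective, we find the preimage of 5. The inverse of x ↦ x^31 on (ℤ_{43})^× is x ↦ x^19, because 31·19 = 589 = 14·42 + 1 ≡ 1 (mod 42) and x^{42} = 1 for x ≠ 0 (Fermat). So h⁻¹(5) = 5^19 mod 43.
Repeated squaring mod 43: 5^1 ≡ 5, 5^2 ≡ 5² = 25, 5^4 ≡ 25² = 625 ≡ 23, 5^8 ≡ 23² = 529 ≡ 13, 5^16 ≡ 13² = 169 ≡ 40. Since 19 = 16 + 2 + 1, 5^19 ≡ 40·25·5: 40·25 = 1000 ≡ 11, then 11·5 = 55 ≡ 12. So 5^19 ≡ 12 (mod 43).
Hence h⁻¹(5) = 12.

12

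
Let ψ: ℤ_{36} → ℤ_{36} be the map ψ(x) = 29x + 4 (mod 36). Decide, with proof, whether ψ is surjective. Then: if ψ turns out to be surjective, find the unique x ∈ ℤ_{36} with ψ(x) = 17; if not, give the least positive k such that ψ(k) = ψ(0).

Recall that surjectivity means every element of the codomain has a preimage under ψ.
Since gcd(29, 36) = 1, 29 is invertible modulo 36. Euclid's algorithm: 36 = 1·29 + 7, 29 = 4·7 + 1; back-substituting gives 1 = 5·29 − 4·36, so 29⁻¹ ≡ 5 (mod 36).
For any y ∈ ℤ_{36}, x = 5(y − 4) mod 36 satisfies ψ(x) = 29·5(y − 4) + 4 ≡ y (since 29·5 ≡ 1 mod 36). So every y has a preimage.
Thus ψ is surjective.
Since ψ is surjective, we compute ψ⁻¹(17): solve 29x + 4 ≡ 17 (mod 36), i.e. 29x ≡ 13 (mod 36).
Multiplying by 29⁻¹ = 5 gives x ≡ 5·13 = 65 = 1·36 + 29 ≡ 29 (mod 36).
Check: ψ(29) = 29·29 + 4 = 845 = 23·36 + 17 ≡ 17 (mod 36).

29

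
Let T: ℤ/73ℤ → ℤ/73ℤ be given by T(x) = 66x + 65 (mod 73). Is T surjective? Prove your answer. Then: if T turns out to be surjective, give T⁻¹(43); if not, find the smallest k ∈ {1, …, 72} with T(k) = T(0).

24

Since gcd(66, 73) = 1, 66 is invertible modulo 73. Euclid's algorithm: 73 = 1·66 + 7, 66 = 9·7 + 3, 7 = 2·3 + 1; back-substituting gives 1 = 52·66 − 47·73, so 66⁻¹ ≡ 52 (mod 73).
Then y ↦ 52(y − 65) is a two-sided inverse to T, so every y ∈ ℤ/73ℤ has a preimage.
Thus T is surjective.
Since T is surjective, we compute T⁻¹(43): solve 66x + 65 ≡ 43 (mod 73), i.e. 66x ≡ 51 (mod 73).
Multiplying by 66⁻¹ = 52 gives x ≡ 52·51 = 2652 = 36·73 + 24 ≡ 24 (mod 73).
Check: T(24) = 66·24 + 65 = 1649 = 22·73 + 43 ≡ 43 (mod 73).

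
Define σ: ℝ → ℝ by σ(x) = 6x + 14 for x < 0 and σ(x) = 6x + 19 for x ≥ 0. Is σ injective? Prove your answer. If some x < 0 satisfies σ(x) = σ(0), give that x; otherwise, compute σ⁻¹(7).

-7/6

Both pieces are strictly increasing (slopes 6 and 6), so each is injective on its own interval.
The left piece maps (−∞, 0) onto (−∞, 14); the right piece maps [0, ∞) onto [19, ∞).
These images are disjoint, so no value is attained by both pieces. Thus σ is injective.
Because the two images are disjoint, no x < 0 has σ(x) = σ(0), so we compute σ⁻¹(7): 7 lies in (−∞, 14), so solve 6x + 14 = 7: x = (7 − 14)/6 = −7/6.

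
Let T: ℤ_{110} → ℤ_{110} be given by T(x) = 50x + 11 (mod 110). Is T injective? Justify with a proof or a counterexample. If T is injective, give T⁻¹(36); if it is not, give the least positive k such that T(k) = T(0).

We have gcd(50, 110) = 10 > 1. Taking a = 0 and b = 11: T(0) = 11 and T(11) = 50·11 + 11 = 561 ≡ 11 (mod 110).
So T(0) = T(11) while 0 ≠ 11, thus T is not injective.
Since T is not injective, we find the least positive k with T(k) = T(0): this means 50k ≡ 0 (mod 110), i.e. 110 ∣ 50k. Since gcd(50, 110) = 10, dividing through by 10 this holds exactly when 11 ∣ 5k, and as gcd(5, 11) = 1, exactly when 11 ∣ k.
The smallest positive such k is 11.

11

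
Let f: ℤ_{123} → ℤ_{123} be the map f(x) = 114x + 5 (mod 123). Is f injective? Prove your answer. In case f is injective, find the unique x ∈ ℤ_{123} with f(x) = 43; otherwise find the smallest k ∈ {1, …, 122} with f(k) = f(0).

41

Recall: injectivity means: for all a, b in the domain, f(a) = f(b) implies a = b.
We have gcd(114, 123) = 3 > 1. Taking a = 0 and b = 41: f(0) = 5 and f(41) = 114·41 + 5 = 4679 ≡ 5 (mod 123).
So f(0) = f(41) while 0 ≠ 41, therefore f is not injective.
Since f is not injective, we find the least positive k with f(k) = f(0): this means 114k ≡ 0 (mod 123), i.e. 123 ∣ 114k. Since gcd(114, 123) = 3, dividing through by 3 this holds exactly when 41 ∣ 38k, and as gcd(38, 41) = 1, exactly when 41 ∣ k.
The smallest positive such k is 41.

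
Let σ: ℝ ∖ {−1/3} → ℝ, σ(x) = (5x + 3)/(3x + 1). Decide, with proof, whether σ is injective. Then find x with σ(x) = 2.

1

Suppose σ(u) = σ(v). Cross-multiplying: (5u + 3)(3v + 1) = (5v + 3)(3u + 1).
Expanding both sides and cancelling the symmetric terms leaves −4·(u − v) = 0. Since −4 ≠ 0, u = v. Thus σ is injective.
Solving σ(x) = 2: cross-multiplying gives 5x + 3 = 2(3x + 1), which rearranges to −1x = −1, so x = 1.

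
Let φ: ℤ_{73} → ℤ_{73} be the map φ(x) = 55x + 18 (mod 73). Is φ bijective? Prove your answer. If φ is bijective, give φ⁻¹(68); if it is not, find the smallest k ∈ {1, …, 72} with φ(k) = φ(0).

54

If φ(u) = φ(v), then 55u ≡ 55v (mod 73). Because gcd(55, 73) = 1, we may cancel 55 to get u ≡ v (mod 73).
We now compute 55⁻¹ mod 73 explicitly. Euclid's algorithm: 73 = 1·55 + 18, 55 = 3·18 + 1; back-substituting gives 1 = 4·55 − 3·73, so 55⁻¹ ≡ 4 (mod 73).
For any y ∈ ℤ_{73}, x = 4(y − 18) mod 73 satisfies φ(x) = 55·4(y − 18) + 18 ≡ y (since 55·4 ≡ 1 mod 73). So every y has a preimage.
Therefore φ is bijective.
Since φ is bijective, we find φ⁻¹(68): we need 55x ≡ 68 − 18 ≡ 50 (mod 73). Using 55⁻¹ = 4: x ≡ 4·50 = 200 = 2·73 + 54, so x = 54.
Check: φ(54) = 55·54 + 18 = 2988 = 40·73 + 68 ≡ 68 (mod 73).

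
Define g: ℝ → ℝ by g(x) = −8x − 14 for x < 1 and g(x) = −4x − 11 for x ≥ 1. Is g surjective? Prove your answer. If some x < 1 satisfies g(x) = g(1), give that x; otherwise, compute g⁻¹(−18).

1/8

Both pieces are strictly decreasing (slopes −8 and −4), so each is injective on its own interval.
The left piece maps (−∞, 1) onto (−22, ∞); the right piece maps [1, ∞) onto (−∞, −15].
The union (−22, ∞) ∪ (−∞, −15] covers ℝ, so g is surjective.
For the follow-up: the images overlap, so an x < 1 with g(x) = g(1) exists. g(1) = −15; solving −8x − 14 = −15 for x < 1 gives x = (−15 + 14)/(−8) = 1/8.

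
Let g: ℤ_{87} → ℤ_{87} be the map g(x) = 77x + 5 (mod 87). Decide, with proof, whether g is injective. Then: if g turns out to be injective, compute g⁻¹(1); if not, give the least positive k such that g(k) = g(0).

70

Suppose g(a) = g(b) in ℤ_{87}. Then 77a + 5 ≡ 77b + 5 (mod 87), so 77(a − b) ≡ 0 (mod 87).
Since gcd(77, 87) = 1, 77 is invertible modulo 87, hence a − b ≡ 0 (mod 87), i.e. a = b.
Therefore g is injective.
We now compute 77⁻¹ mod 87 explicitly. Euclid's algorithm: 87 = 1·77 + 10, 77 = 7·10 + 7, 10 = 1·7 + 3, 7 = 2·3 + 1; back-substituting gives 1 = 26·77 − 23·87, so 77⁻¹ ≡ 26 (mod 87).
Since g is injective, we compute g⁻¹(1): solve 77x + 5 ≡ 1 (mod 87), i.e. 77x ≡ 83 (mod 87).
Multiplying by 77⁻¹ = 26 gives x ≡ 26·83 = 2158 = 24·87 + 70 ≡ 70 (mod 87).
Check: g(70) = 77·70 + 5 = 5395 = 62·87 + 1 ≡ 1 (mod 87).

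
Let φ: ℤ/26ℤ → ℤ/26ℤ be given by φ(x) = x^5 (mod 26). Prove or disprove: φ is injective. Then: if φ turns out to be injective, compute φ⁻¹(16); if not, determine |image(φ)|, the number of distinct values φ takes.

22

Computing x^5 mod 26 for each x (by repeated squaring, reducing mod 26 at every step), the values φ(0), φ(1), …, φ(25) are: 0, 1, 6, 9, 10, 5, 2, 11, 8, 3, 4, 7, 12, 13, 14, 19, 22, 23, 18, 15, 24, 21, 16, 17, 20, 25.
Every element of ℤ/26ℤ appears exactly once in this list, so φ is a bijection, and in particular injective.
Since φ is injective, we read off the preimage of 16 from the same table: φ(22) = 16, so φ⁻¹(16) = 22.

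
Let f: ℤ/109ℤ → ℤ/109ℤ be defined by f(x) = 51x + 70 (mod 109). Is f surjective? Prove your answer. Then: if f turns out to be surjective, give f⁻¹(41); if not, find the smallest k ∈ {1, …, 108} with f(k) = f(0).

55

Since gcd(51, 109) = 1, 51 is invertible modulo 109. Euclid's algorithm: 109 = 2·51 + 7, 51 = 7·7 + 2, 7 = 3·2 + 1; back-substituting gives 1 = 62·51 − 29·109, so 51⁻¹ ≡ 62 (mod 109).
Then y ↦ 62(y − 70) is a two-sided inverse to f, so every y ∈ ℤ/109ℤ has a preimage.
Therefore f is surjective.
Since f is surjective, we compute f⁻¹(41): solve 51x + 70 ≡ 41 (mod 109), i.e. 51x ≡ 80 (mod 109).
Multiplying by 51⁻¹ = 62 gives x ≡ 62·80 = 4960 = 45·109 + 55 ≡ 55 (mod 109).
Check: f(55) = 51·55 + 70 = 2875 = 26·109 + 41 ≡ 41 (mod 109).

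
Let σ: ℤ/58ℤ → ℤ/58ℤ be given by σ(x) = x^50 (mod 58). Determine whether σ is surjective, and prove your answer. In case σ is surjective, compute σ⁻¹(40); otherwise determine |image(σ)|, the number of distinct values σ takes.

30

σ(28): Repeated squaring mod 58: 28^1 ≡ 28, 28^2 ≡ 28² = 784 ≡ 30, 28^4 ≡ 30² = 900 ≡ 30, 28^8 ≡ 30² = 900 ≡ 30, 28^16 ≡ 30² = 900 ≡ 30, 28^32 ≡ 30² = 900 ≡ 30. Since 50 = 32 + 16 + 2, 28^50 ≡ 30·30·30: 30·30 = 900 ≡ 30, then 30·30 = 900 ≡ 30. So 28^50 ≡ 30 (mod 58).
σ(30): Repeated squaring mod 58: 30^1 ≡ 30, 30^2 ≡ 30² = 900 ≡ 30, 30^4 ≡ 30² = 900 ≡ 30, 30^8 ≡ 30² = 900 ≡ 30, 30^16 ≡ 30² = 900 ≡ 30, 30^32 ≡ 30² = 900 ≡ 30. Since 50 = 32 + 16 + 2, 30^50 ≡ 30·30·30: 30·30 = 900 ≡ 30, then 30·30 = 900 ≡ 30. So 30^50 ≡ 30 (mod 58).
So σ(28) = σ(30) = 30 while 28 ≠ 30, so σ is not injective.
A non-injective map from the 58-element set ℤ/58ℤ to itself takes at most 57 distinct values, so it cannot be surjective. Hence σ is not surjective.
Since σ is not surjective, we determine |image(σ)|. Computing x^50 mod 58 for each x (by repeated squaring, reducing mod 58 at every step), the values σ(0), σ(1), …, σ(57) are: 0, 1, 34, 51, 54, 53, 52, 7, 38, 49, 4, 13, 28, 45, 6, 35, 16, 57, 42, 33, 20, 9, 36, 23, 24, 25, 22, 5, 30, 29, 30, 5, 22, 25, 24, 23, 36, 9, 20, 33, 42, 57, 16, 35, 6, 45, 28, 13, 4, 49, 38, 7, 52, 53, 54, 51, 34, 1.
The distinct values are {0, 1, 4, 5, 6, 7, 9, 13, 16, 20, 22, 23, 24, 25, 28, 29, 30, 33, 34, 35, 36, 38, 42, 45, 49, 51, 52, 53, 54, 57}; there are 30 of them.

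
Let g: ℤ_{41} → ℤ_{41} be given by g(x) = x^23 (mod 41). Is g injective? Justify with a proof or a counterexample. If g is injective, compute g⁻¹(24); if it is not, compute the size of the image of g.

Since 41 is prime, the nonzero elements of ℤ_{41} form a cyclic group of order 40.
As gcd(23, 40) = 1, raising to the 23rd power is a bijection on this group: if x_1^23 ≡ x_2^23 then (x_1x_2^{−1})^23 = 1, and the only element of order dividing gcd(23, 40) = 1 is 1, so x_1 = x_2.
With g(0) = 0 this makes g injective on all of ℤ_{41}, hence bijective (finite equal-size domain and codomain). In particular g is injective.
Since g is injective, we find the preimage of 24. The inverse of x ↦ x^23 on (ℤ_{41})^× is x ↦ x^7, because 23·7 = 161 = 4·40 + 1 ≡ 1 (mod 40) and x^{40} = 1 for x ≠ 0 (Fermat). So g⁻¹(24) = 24^7 mod 41.
Repeated squaring mod 41: 24^1 ≡ 24, 24^2 ≡ 24² = 576 ≡ 2, 24^4 ≡ 2² = 4. Since 7 = 4 + 2 + 1, 24^7 ≡ 4·2·24: 4·2 = 8, then 8·24 = 192 ≡ 28. So 24^7 ≡ 28 (mod 41).
Hence g⁻¹(24) = 28.

28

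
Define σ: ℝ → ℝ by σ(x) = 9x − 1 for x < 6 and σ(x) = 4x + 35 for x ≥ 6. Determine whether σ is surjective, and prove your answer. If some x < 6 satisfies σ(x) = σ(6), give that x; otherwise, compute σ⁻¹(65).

Both pieces are strictly increasing (slopes 9 and 4), so each is injective on its own interval.
The left piece maps (−∞, 6) onto (−∞, 53); the right piece maps [6, ∞) onto [59, ∞).
The union (−∞, 53) ∪ [59, ∞) omits the interval between 53 and 59; in particular 53 has no preimage. So σ is not surjective.
Because the two images are disjoint, no x < 6 has σ(x) = σ(6), so we compute σ⁻¹(65): 65 lies in [59, ∞), so solve 4x + 35 = 65: x = (65 − 35)/4 = 15/2.

15/2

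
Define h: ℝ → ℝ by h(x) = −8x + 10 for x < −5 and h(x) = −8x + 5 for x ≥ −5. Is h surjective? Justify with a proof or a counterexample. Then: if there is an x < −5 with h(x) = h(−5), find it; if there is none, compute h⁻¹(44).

Both pieces are strictly decreasing (slopes −8 and −8), so each is injective on its own interval.
The left piece maps (−∞, −5) onto (50, ∞); the right piece maps [−5, ∞) onto (−∞, 45].
The union (50, ∞) ∪ (−∞, 45] omits the interval between 50 and 45; in particular 50 has no preimage. So h is not surjective.
Because the two images are disjoint, no x < −5 has h(x) = h(−5), so we compute h⁻¹(44): 44 lies in (−∞, 45], so solve −8x + 5 = 44: x = (44 − 5)/(−8) = −39/8.

-39/8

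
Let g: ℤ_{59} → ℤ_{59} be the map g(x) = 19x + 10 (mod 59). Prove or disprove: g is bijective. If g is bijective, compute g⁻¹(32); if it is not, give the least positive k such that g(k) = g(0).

26

Suppose g(a) = g(b) in ℤ_{59}. Then 19a + 10 ≡ 19b + 10 (mod 59), therefore 19(a − b) ≡ 0 (mod 59).
Since gcd(19, 59) = 1, 19 is invertible modulo 59, hence a − b ≡ 0 (mod 59), i.e. a = b.
We now compute 19⁻¹ mod 59 explicitly. Euclid's algorithm: 59 = 3·19 + 2, 19 = 9·2 + 1; back-substituting gives 1 = 28·19 − 9·59, so 19⁻¹ ≡ 28 (mod 59).
For any y ∈ ℤ_{59}, x = 28(y − 10) mod 59 satisfies g(x) = 19·28(y − 10) + 10 ≡ y (since 19·28 ≡ 1 mod 59). So every y has a preimage.
Therefore g is bijective.
Since g is bijective, we find g⁻¹(32): we need 19x ≡ 32 − 10 ≡ 22 (mod 59). Using 19⁻¹ = 28: x ≡ 28·22 = 616 = 10·59 + 26, so x = 26.
Check: g(26) = 19·26 + 10 = 504 = 8·59 + 32 ≡ 32 (mod 59).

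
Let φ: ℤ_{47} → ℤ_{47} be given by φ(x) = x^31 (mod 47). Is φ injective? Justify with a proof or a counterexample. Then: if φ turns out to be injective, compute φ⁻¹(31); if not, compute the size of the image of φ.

Since 47 is prime, the nonzero elements of ℤ_{47} form a cyclic group of order 46.
As gcd(31, 46) = 1, raising to the 31st power is a bijection on this group: if u^31 ≡ v^31 then (uv^{−1})^31 = 1, and the only element of order dividing gcd(31, 46) = 1 is 1, so u = v.
With φ(0) = 0 this makes φ injective on all of ℤ_{47}, hence bijective (finite equal-size domain and codomain). In particular φ is injective.
Since φ is injective, we find the preimage of 31. The inverse of x ↦ x^31 on (ℤ_{47})^× is x ↦ x^3, because 31·3 = 93 = 2·46 + 1 ≡ 1 (mod 46) and x^{46} = 1 for x ≠ 0 (Fermat). So φ⁻¹(31) = 31^3 mod 47.
Repeated squaring mod 47: 31^1 ≡ 31, 31^2 ≡ 31² = 961 ≡ 21. Since 3 = 2 + 1, 31^3 ≡ 21·31: 21·31 = 651 ≡ 40. So 31^3 ≡ 40 (mod 47).
Hence φ⁻¹(31) = 40.

40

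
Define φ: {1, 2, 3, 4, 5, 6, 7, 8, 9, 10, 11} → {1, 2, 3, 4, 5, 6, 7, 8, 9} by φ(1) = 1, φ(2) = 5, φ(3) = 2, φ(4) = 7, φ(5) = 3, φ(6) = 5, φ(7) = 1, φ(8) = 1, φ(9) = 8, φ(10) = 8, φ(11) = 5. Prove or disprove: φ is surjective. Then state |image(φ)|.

No element maps to 4, so φ is not surjective.
The image of φ is {1, 2, 3, 5, 7, 8}, which has 6 elements.

6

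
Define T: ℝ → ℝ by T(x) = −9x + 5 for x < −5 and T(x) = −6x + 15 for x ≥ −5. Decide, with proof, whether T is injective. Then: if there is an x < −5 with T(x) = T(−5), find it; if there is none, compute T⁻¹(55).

-50/9

Both pieces are strictly decreasing (slopes −9 and −6), so each is injective on its own interval.
The left piece maps (−∞, −5) onto (50, ∞); the right piece maps [−5, ∞) onto (−∞, 45].
These images are disjoint, so no value is attained by both pieces. So T is injective.
Because the two images are disjoint, no x < −5 has T(x) = T(−5), so we compute T⁻¹(55): 55 lies in (50, ∞), so solve −9x + 5 = 55: x = (55 − 5)/(−9) = −50/9.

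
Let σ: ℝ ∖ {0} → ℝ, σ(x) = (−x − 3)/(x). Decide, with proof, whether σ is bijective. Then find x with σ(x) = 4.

-3/5

If σ(x) = −1, cross-multiplying gives 1(−x − 3) = −1(x), which simplifies to −3 = 0 — false.  So −1 has no preimage and σ is not surjective.
Therefore σ is not bijective.
Solving σ(x) = 4: cross-multiplying gives −x − 3 = 4(x), which rearranges to −5x = 3, so x = −3/5.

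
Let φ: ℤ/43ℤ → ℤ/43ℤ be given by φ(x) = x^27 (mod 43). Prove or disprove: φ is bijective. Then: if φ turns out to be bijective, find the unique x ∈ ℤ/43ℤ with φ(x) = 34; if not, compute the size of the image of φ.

15

φ(1) = 1^27 = 1.
φ(6): Repeated squaring mod 43: 6^1 ≡ 6, 6^2 ≡ 6² = 36, 6^4 ≡ 36² = 1296 ≡ 6, 6^8 ≡ 6² = 36, 6^16 ≡ 36² = 1296 ≡ 6. Since 27 = 16 + 8 + 2 + 1, 6^27 ≡ 6·36·36·6: 6·36 = 216 ≡ 1, then 1·36 = 36, then 36·6 = 216 ≡ 1. So 6^27 ≡ 1 (mod 43).
So φ(1) = φ(6) = 1 while 1 ≠ 6, so φ is not injective, hence not bijective.
Since φ is not bijective, we determine |image(φ)|. Computing x^27 mod 43 for each x (by repeated squaring, reducing mod 43 at every step), the values φ(0), φ(1), …, φ(42) are: 0, 1, 22, 2, 11, 27, 1, 42, 27, 4, 35, 4, 22, 16, 21, 11, 35, 35, 2, 32, 39, 41, 2, 4, 11, 41, 8, 8, 32, 22, 27, 21, 39, 8, 39, 16, 1, 42, 16, 32, 41, 21, 42.
The distinct values are {0, 1, 2, 4, 8, 11, 16, 21, 22, 27, 32, 35, 39, 41, 42}; there are 15 of them.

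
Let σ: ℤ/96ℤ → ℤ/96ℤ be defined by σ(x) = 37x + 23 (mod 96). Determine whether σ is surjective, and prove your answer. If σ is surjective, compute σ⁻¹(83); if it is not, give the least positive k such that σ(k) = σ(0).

12

Recall: surjectivity means every element of the codomain has a preimage under σ.
Since gcd(37, 96) = 1, 37 is invertible modulo 96. Euclid's algorithm: 96 = 2·37 + 22, 37 = 1·22 + 15, 22 = 1·15 + 7, 15 = 2·7 + 1; back-substituting gives 1 = 13·37 − 5·96, so 37⁻¹ ≡ 13 (mod 96).
For any y ∈ ℤ/96ℤ, x = 13(y − 23) mod 96 satisfies σ(x) = 37·13(y − 23) + 23 ≡ y (since 37·13 ≡ 1 mod 96). So every y has a preimage.
Hence σ is surjective.
Since σ is surjective, we find σ⁻¹(83): we need 37x ≡ 83 − 23 ≡ 60 (mod 96). Using 37⁻¹ = 13: x ≡ 13·60 = 780 = 8·96 + 12, so x = 12.
Check: σ(12) = 37·12 + 23 = 467 = 4·96 + 83 ≡ 83 (mod 96).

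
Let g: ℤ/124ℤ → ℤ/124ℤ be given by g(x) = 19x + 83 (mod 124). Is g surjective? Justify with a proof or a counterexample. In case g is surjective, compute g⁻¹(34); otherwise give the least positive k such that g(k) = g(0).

17

Recall that surjectivity means every element of the codomain has a preimage under g.
Since gcd(19, 124) = 1, 19 is invertible modulo 124. Euclid's algorithm: 124 = 6·19 + 10, 19 = 1·10 + 9, 10 = 1·9 + 1; back-substituting gives 1 = 111·19 − 17·124, so 19⁻¹ ≡ 111 (mod 124).
Then y ↦ 111(y − 83) is a two-sided inverse to g, so every y ∈ ℤ/124ℤ has a preimage.
So g is surjective.
Since g is surjective, we compute g⁻¹(34): solve 19x + 83 ≡ 34 (mod 124), i.e. 19x ≡ 75 (mod 124).
Multiplying by 19⁻¹ = 111 gives x ≡ 111·75 = 8325 = 67·124 + 17 ≡ 17 (mod 124).
Check: g(17) = 19·17 + 83 = 406 = 3·124 + 34 ≡ 34 (mod 124).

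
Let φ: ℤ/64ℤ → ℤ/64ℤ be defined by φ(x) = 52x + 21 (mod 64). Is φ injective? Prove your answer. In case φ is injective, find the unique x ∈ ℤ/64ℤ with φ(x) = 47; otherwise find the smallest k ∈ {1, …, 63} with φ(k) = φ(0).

16

Recall: injectivity means: for all s, t in the domain, φ(s) = φ(t) implies s = t.
We have gcd(52, 64) = 4 > 1. Taking s = 0 and t = 16: φ(0) = 21 and φ(16) = 52·16 + 21 = 853 ≡ 21 (mod 64).
So φ(0) = φ(16) while 0 ≠ 16, thus φ is not injective.
Since φ is not injective, we find the least positive k with φ(k) = φ(0): this means 52k ≡ 0 (mod 64), i.e. 64 ∣ 52k. Since gcd(52, 64) = 4, dividing through by 4 this holds exactly when 16 ∣ 13k, and as gcd(13, 16) = 1, exactly when 16 ∣ k.
The smallest positive such k is 16.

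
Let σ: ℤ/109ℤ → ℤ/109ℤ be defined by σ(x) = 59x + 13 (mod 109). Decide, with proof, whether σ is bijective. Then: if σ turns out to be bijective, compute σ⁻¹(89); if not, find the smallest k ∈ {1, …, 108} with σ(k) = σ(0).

29

By definition, σ is injective when σ(a) = σ(b) forces a = b.
If σ(a) = σ(b), then 59a ≡ 59b (mod 109). Because gcd(59, 109) = 1, we may cancel 59 to get a ≡ b (mod 109).
We now compute 59⁻¹ mod 109 explicitly. Euclid's algorithm: 109 = 1·59 + 50, 59 = 1·50 + 9, 50 = 5·9 + 5, 9 = 1·5 + 4, 5 = 1·4 + 1; back-substituting gives 1 = 85·59 − 46·109, so 59⁻¹ ≡ 85 (mod 109).
Then y ↦ 85(y − 13) is a two-sided inverse to σ, so every y ∈ ℤ/109ℤ has a preimage.
Thus σ is bijective.
Since σ is bijective, we find σ⁻¹(89): we need 59x ≡ 89 − 13 ≡ 76 (mod 109). Using 59⁻¹ = 85: x ≡ 85·76 = 6460 = 59·109 + 29, so x = 29.
Check: σ(29) = 59·29 + 13 = 1724 = 15·109 + 89 ≡ 89 (mod 109).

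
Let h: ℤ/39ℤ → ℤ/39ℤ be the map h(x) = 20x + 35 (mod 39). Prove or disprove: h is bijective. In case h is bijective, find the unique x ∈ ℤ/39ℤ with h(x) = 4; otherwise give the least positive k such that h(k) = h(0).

Recall: h is injective if h(x_1) = h(x_2) implies x_1 = x_2.
Suppose h(x_1) = h(x_2) in ℤ/39ℤ. Then 20x_1 + 35 ≡ 20x_2 + 35 (mod 39), hence 20(x_1 − x_2) ≡ 0 (mod 39).
Since gcd(20, 39) = 1, 20 is invertible modulo 39, therefore x_1 − x_2 ≡ 0 (mod 39), i.e. x_1 = x_2.
We now compute 20⁻¹ mod 39 explicitly. Euclid's algorithm: 39 = 1·20 + 19, 20 = 1·19 + 1; back-substituting gives 1 = 2·20 − 1·39, so 20⁻¹ ≡ 2 (mod 39).
Then y ↦ 2(y − 35) is a two-sided inverse to h, so every y ∈ ℤ/39ℤ has a preimage.
Hence h is bijective.
Since h is bijective, we compute h⁻¹(4): solve 20x + 35 ≡ 4 (mod 39), i.e. 20x ≡ 8 (mod 39).
Multiplying by 20⁻¹ = 2 gives x ≡ 2·8 = 16 ≡ 16 (mod 39).
Check: h(16) = 20·16 + 35 = 355 = 9·39 + 4 ≡ 4 (mod 39).

16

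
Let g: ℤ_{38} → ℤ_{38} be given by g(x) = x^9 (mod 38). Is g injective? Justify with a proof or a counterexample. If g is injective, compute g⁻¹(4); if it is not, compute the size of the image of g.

6

g(1) = 1^9 = 1.
g(5): Repeated squaring mod 38: 5^1 ≡ 5, 5^2 ≡ 5² = 25, 5^4 ≡ 25² = 625 ≡ 17, 5^8 ≡ 17² = 289 ≡ 23. Since 9 = 8 + 1, 5^9 ≡ 23·5: 23·5 = 115 ≡ 1. So 5^9 ≡ 1 (mod 38).
So g(1) = g(5) = 1 while 1 ≠ 5, hence g is not injective.
Since g is not injective, we determine |image(g)|. Computing x^9 mod 38 for each x (by repeated squaring, reducing mod 38 at every step), the values g(0), g(1), …, g(37) are: 0, 1, 18, 37, 20, 1, 20, 1, 18, 1, 18, 1, 18, 37, 18, 37, 20, 1, 18, 19, 20, 37, 18, 1, 20, 1, 20, 37, 20, 37, 20, 37, 18, 37, 18, 1, 20, 37.
The distinct values are {0, 1, 18, 19, 20, 37}; there are 6 of them.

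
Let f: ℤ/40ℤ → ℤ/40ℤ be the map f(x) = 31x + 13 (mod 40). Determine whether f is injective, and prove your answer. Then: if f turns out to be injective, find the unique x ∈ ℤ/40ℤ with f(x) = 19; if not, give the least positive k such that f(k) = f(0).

Suppose f(u) = f(v) in ℤ/40ℤ. Then 31u + 13 ≡ 31v + 13 (mod 40), thus 31(u − v) ≡ 0 (mod 40).
Since gcd(31, 40) = 1, 31 is invertible modulo 40, so u − v ≡ 0 (mod 40), i.e. u = v.
Therefore f is injective.
We now compute 31⁻¹ mod 40 explicitly. Euclid's algorithm: 40 = 1·31 + 9, 31 = 3·9 + 4, 9 = 2·4 + 1; back-substituting gives 1 = 31·31 − 24·40, so 31⁻¹ ≡ 31 (mod 40).
Since f is injective, we find f⁻¹(19): we need 31x ≡ 19 − 13 ≡ 6 (mod 40). Using 31⁻¹ = 31: x ≡ 31·6 = 186 = 4·40 + 26, so x = 26.
Check: f(26) = 31·26 + 13 = 819 = 20·40 + 19 ≡ 19 (mod 40).

26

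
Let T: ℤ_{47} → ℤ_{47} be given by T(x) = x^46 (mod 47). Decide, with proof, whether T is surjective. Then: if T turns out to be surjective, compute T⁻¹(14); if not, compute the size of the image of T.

2

T(1) = 1^46 = 1.
T(2): Repeated squaring mod 47: 2^1 ≡ 2, 2^2 ≡ 2² = 4, 2^4 ≡ 4² = 16, 2^8 ≡ 16² = 256 ≡ 21, 2^16 ≡ 21² = 441 ≡ 18, 2^32 ≡ 18² = 324 ≡ 42. Since 46 = 32 + 8 + 4 + 2, 2^46 ≡ 42·21·16·4: 42·21 = 882 ≡ 36, then 36·16 = 576 ≡ 12, then 12·4 = 48 ≡ 1. So 2^46 ≡ 1 (mod 47).
So T(1) = T(2) = 1 while 1 ≠ 2, hence T is not injective.
A non-injective map from the 47-element set ℤ_{47} to itself takes at most 46 distinct values, so it cannot be surjective. Therefore T is not surjective.
Since T is not surjective, we determine |image(T)|. Computing x^46 mod 47 for each x (by repeated squaring, reducing mod 47 at every step), the values T(0), T(1), …, T(46) are: 0, 1, 1, 1, 1, 1, 1, 1, 1, 1, 1, 1, 1, 1, 1, 1, 1, 1, 1, 1, 1, 1, 1, 1, 1, 1, 1, 1, 1, 1, 1, 1, 1, 1, 1, 1, 1, 1, 1, 1, 1, 1, 1, 1, 1, 1, 1.
The distinct values are {0, 1}; there are 2 of them.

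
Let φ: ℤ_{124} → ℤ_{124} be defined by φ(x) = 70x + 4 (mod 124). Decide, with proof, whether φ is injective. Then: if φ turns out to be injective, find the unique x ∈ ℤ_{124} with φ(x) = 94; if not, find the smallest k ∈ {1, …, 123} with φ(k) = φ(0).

Recall: φ is injective when φ(a) = φ(b) forces a = b.
We have gcd(70, 124) = 2 > 1. Taking a = 0 and b = 62: φ(0) = 4 and φ(62) = 70·62 + 4 = 4344 ≡ 4 (mod 124).
So φ(0) = φ(62) while 0 ≠ 62, thus φ is not injective.
Since φ is not injective, we find the least positive k with φ(k) = φ(0): this means 70k ≡ 0 (mod 124), i.e. 124 ∣ 70k. Since gcd(70, 124) = 2, dividing through by 2 this holds exactly when 62 ∣ 35k, and as gcd(35, 62) = 1, exactly when 62 ∣ k.
The smallest positive such k is 62.

62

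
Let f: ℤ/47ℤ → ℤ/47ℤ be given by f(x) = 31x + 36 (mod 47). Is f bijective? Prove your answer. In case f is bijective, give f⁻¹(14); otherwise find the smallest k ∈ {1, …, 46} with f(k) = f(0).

Suppose f(u) = f(v) in ℤ/47ℤ. Then 31u + 36 ≡ 31v + 36 (mod 47), therefore 31(u − v) ≡ 0 (mod 47).
Since gcd(31, 47) = 1, 31 is invertible modulo 47, so u − v ≡ 0 (mod 47), i.e. u = v.
We now compute 31⁻¹ mod 47 explicitly. Euclid's algorithm: 47 = 1·31 + 16, 31 = 1·16 + 15, 16 = 1·15 + 1; back-substituting gives 1 = 44·31 − 29·47, so 31⁻¹ ≡ 44 (mod 47).
For any y ∈ ℤ/47ℤ, x = 44(y − 36) mod 47 satisfies f(x) = 31·44(y − 36) + 36 ≡ y (since 31·44 ≡ 1 mod 47). So every y has a preimage.
Hence f is bijective.
Since f is bijective, we compute f⁻¹(14): solve 31x + 36 ≡ 14 (mod 47), i.e. 31x ≡ 25 (mod 47).
Multiplying by 31⁻¹ = 44 gives x ≡ 44·25 = 1100 = 23·47 + 19 ≡ 19 (mod 47).
Check: f(19) = 31·19 + 36 = 625 = 13·47 + 14 ≡ 14 (mod 47).

19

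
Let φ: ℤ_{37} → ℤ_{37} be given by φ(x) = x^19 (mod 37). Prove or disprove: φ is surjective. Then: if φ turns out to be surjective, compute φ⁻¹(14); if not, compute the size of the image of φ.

23

Since 37 is prime, the nonzero elements of ℤ_{37} form a cyclic group of order 36.
As gcd(19, 36) = 1, raising to the 19th power is a bijection on this group: if u^19 ≡ v^19 then (uv^{−1})^19 = 1, and the only element of order dividing gcd(19, 36) = 1 is 1, so u = v.
With φ(0) = 0 this makes φ injective on all of ℤ_{37}, hence bijective (finite equal-size domain and codomain). In particular φ is surjective.
Since φ is surjective, we find the preimage of 14. The inverse of x ↦ x^19 on (ℤ_{37})^× is x ↦ x^19, because 19·19 = 361 = 10·36 + 1 ≡ 1 (mod 36) and x^{36} = 1 for x ≠ 0 (Fermat). So φ⁻¹(14) = 14^19 mod 37.
Repeated squaring mod 37: 14^1 ≡ 14, 14^2 ≡ 14² = 196 ≡ 11, 14^4 ≡ 11² = 121 ≡ 10, 14^8 ≡ 10² = 100 ≡ 26, 14^16 ≡ 26² = 676 ≡ 10. Since 19 = 16 + 2 + 1, 14^19 ≡ 10·11·14: 10·11 = 110 ≡ 36, then 36·14 = 504 ≡ 23. So 14^19 ≡ 23 (mod 37).
Hence φ⁻¹(14) = 23.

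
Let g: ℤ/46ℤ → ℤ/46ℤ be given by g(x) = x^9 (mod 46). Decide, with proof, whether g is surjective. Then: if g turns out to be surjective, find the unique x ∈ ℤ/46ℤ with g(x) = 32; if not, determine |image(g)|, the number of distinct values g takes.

8

Computing x^9 mod 46 for each x (by repeated squaring, reducing mod 46 at every step), the values g(0), g(1), …, g(45) are: 0, 1, 6, 41, 36, 11, 16, 15, 32, 25, 20, 19, 4, 3, 44, 37, 8, 7, 12, 33, 28, 17, 22, 23, 24, 29, 18, 13, 34, 39, 38, 9, 2, 43, 42, 27, 26, 21, 14, 31, 30, 35, 10, 5, 40, 45.
Every element of ℤ/46ℤ appears exactly once in this list, so g is a bijection, and in particular surjective.
Since g is surjective, we read off the preimage of 32 from the same table: g(8) = 32, so g⁻¹(32) = 8.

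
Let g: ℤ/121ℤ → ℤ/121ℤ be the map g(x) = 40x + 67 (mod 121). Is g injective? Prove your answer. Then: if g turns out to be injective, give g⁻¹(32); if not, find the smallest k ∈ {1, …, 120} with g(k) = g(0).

105

By definition, g is injective when g(s) = g(t) forces s = t.
If g(s) = g(t), then 40s ≡ 40t (mod 121). Because gcd(40, 121) = 1, we may cancel 40 to get s ≡ t (mod 121).
Hence g is injective.
We now compute 40⁻¹ mod 121 explicitly. Euclid's algorithm: 121 = 3·40 + 1; back-substituting gives 1 = 118·40 − 39·121, so 40⁻¹ ≡ 118 (mod 121).
Since g is injective, we compute g⁻¹(32): solve 40x + 67 ≡ 32 (mod 121), i.e. 40x ≡ 86 (mod 121).
Multiplying by 40⁻¹ = 118 gives x ≡ 118·86 = 10148 = 83·121 + 105 ≡ 105 (mod 121).
Check: g(105) = 40·105 + 67 = 4267 = 35·121 + 32 ≡ 32 (mod 121).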